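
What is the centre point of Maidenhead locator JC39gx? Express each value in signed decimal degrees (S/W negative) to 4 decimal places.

-60.0208, 6.5417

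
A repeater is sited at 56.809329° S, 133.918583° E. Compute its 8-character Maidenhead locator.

Offset from 180°W / 90°S: lon 313.91858°, lat 33.19067°.
Field: 313.91858/20 → 15 → P, 33.19067/10 → 3 → D; chars PD.
Square: 13.91858/2 → 6, 3.19067/1 → 3; chars 63.
Subsquare: 1.91858/0.0833333 → 23 → x, 0.19067/0.0416667 → 4 → e; chars xe.
Extended square: 0.00192/0.00833333 → 0, 0.02400/0.00416667 → 5; chars 05.

PD63xe05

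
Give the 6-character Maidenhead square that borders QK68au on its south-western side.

QK58xt

Longitude subsquare a = 0; −1 → -1, wraps to 23 = x, carry into square.
Longitude square 6; −1 → 5.
Latitude subsquare u = 20; −1 → 19 = t.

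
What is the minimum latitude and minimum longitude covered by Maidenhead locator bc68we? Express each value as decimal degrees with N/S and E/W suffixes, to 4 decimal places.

61.8333° S, 146.1667° W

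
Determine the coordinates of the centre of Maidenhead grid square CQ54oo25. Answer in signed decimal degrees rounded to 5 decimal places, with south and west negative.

Field C=2, Q=16: +2·20° lon, +16·10° lat → SW at lon -140°, lat 70°.
Square 5, 4: +5·2° lon, +4·1° lat → SW at lon -130°, lat 74°.
Subsquare o=14, o=14: +14·0.0833333° lon, +14·0.0416667° lat → SW at lon -128.833°, lat 74.5833°.
Extended square 2, 5: +2·0.00833333° lon, +5·0.00416667° lat → SW at lon -128.817°, lat 74.6042°.
Cell spans 0.00833333° lon × 0.00416667° lat. Centre is SW corner plus half of each.
latitude 74.60625, longitude -128.81250.

74.60625, -128.81250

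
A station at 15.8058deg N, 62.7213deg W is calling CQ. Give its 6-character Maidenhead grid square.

FK85pt

Add 180° to longitude and 90° to latitude: 117.2787, 105.8058.
Field (20°×10°, letters A–R): lon ⌊117.2787/20⌋ = 5 → F; lat ⌊105.8058/10⌋ = 10 → K.
Square (2°×1°, digits 0–9): lon ⌊17.2787/2⌋ = 8; lat ⌊5.8058/1⌋ = 5.
Subsquare (5′×2.5′, letters a–x): lon ⌊1.2787/0.0833333⌋ = 15 → p; lat ⌊0.8058/0.0416667⌋ = 19 → t.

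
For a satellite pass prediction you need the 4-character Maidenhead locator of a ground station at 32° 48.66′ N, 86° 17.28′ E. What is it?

Offset from 180°W / 90°S: lon 266.29°, lat 122.81°.
Field (20°×10°, letters A–R): 266.29/20 → 13 → N, 122.81/10 → 12 → M; chars NM.
Square (2°×1°, digits 0–9): 6.29/2 → 3, 2.81/1 → 2; chars 32.

NM32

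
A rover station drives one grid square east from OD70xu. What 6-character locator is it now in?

Longitude subsquare x = 23; +1 → 24, wraps to 0 = a, carry into square.
Longitude square 7; +1 → 8.
The latitude characters are unchanged.

OD80au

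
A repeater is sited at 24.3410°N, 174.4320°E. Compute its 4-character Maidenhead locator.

RL74

Shift to the Maidenhead origin (180°W, 90°S): lon 354.43, lat 114.34.
Field (20°×10°, letters A–R): 354.43/20 → 17 → R, 114.34/10 → 11 → L; chars RL.
Square (2°×1°, digits 0–9): 14.43/2 → 7, 4.34/1 → 4; chars 74.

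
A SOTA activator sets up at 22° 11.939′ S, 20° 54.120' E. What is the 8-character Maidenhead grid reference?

KG07kt82

Offset from 180°W / 90°S: lon 200.90200°, lat 67.80102°.
Field (20°×10°, letters A–R): 200.90200/20 → 10 → K, 67.80102/10 → 6 → G; chars KG.
Square (2°×1°, digits 0–9): 0.90200/2 → 0, 7.80102/1 → 7; chars 07.
Subsquare (5′×2.5′, letters a–x): 0.90200/0.0833333 → 10 → k, 0.80102/0.0416667 → 19 → t; chars kt.
Extended square (30″×15″, digits 0–9): 0.06867/0.00833333 → 8, 0.00935/0.00416667 → 2; chars 82.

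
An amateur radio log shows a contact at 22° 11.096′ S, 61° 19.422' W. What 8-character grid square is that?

Offset from 180°W / 90°S: lon 118.67630°, lat 67.81507°.
Field: lon ⌊118.67630/20⌋ = 5 → F; lat ⌊67.81507/10⌋ = 6 → G.
Square: lon ⌊18.67630/2⌋ = 9; lat ⌊7.81507/1⌋ = 7.
Subsquare: lon ⌊0.67630/0.0833333⌋ = 8 → i; lat ⌊0.81507/0.0416667⌋ = 19 → t.
Extended square: lon ⌊0.00963/0.00833333⌋ = 1; lat ⌊0.02340/0.00416667⌋ = 5.

FG97it15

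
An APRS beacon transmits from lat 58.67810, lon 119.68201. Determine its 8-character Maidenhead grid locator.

OO98uq12

Offset from 180°W / 90°S: lon 299.68201°, lat 148.67810°.
Field (20°×10°, letters A–R): 299.68201/20 → 14 → O, 148.67810/10 → 14 → O; chars OO.
Square (2°×1°, digits 0–9): 19.68201/2 → 9, 8.67810/1 → 8; chars 98.
Subsquare (5′×2.5′, letters a–x): 1.68201/0.0833333 → 20 → u, 0.67810/0.0416667 → 16 → q; chars uq.
Extended square (30″×15″, digits 0–9): 0.01534/0.00833333 → 1, 0.01143/0.00416667 → 2; chars 12.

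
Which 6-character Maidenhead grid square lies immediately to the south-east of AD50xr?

Longitude subsquare x = 23; +1 → 24, wraps to 0 = a, carry into square.
Longitude square 5; +1 → 6.
Latitude subsquare r = 17; −1 → 16 = q.

AD60aq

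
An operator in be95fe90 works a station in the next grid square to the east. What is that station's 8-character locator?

Longitude extended square 9; +1 → 10, wraps to 0, carry into subsquare.
Longitude subsquare f = 5; +1 → 6 = g.
The latitude characters are unchanged.

BE95ge00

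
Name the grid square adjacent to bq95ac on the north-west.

BQ85xd

Longitude subsquare a = 0; −1 → -1, wraps to 23 = x, carry into square.
Longitude square 9; −1 → 8.
Latitude subsquare c = 2; +1 → 3 = d.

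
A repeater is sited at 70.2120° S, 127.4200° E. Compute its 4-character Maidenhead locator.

Offset from 180°W / 90°S: lon 307.42°, lat 19.79°.
Field: lon ⌊307.42/20⌋ = 15 → P; lat ⌊19.79/10⌋ = 1 → B.
Square: lon ⌊7.42/2⌋ = 3; lat ⌊9.79/1⌋ = 9.

PB39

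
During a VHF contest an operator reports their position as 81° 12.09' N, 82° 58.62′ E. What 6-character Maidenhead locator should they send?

NR11le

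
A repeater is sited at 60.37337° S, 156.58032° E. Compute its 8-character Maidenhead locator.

Add 180° to longitude and 90° to latitude: 336.58032, 29.62663.
Field: 336.58032/20 → 16 → Q, 29.62663/10 → 2 → C; chars QC.
Square: 16.58032/2 → 8, 9.62663/1 → 9; chars 89.
Subsquare: 0.58032/0.0833333 → 6 → g, 0.62663/0.0416667 → 15 → p; chars gp.
Extended square: 0.08032/0.00833333 → 9, 0.00163/0.00416667 → 0; chars 90.

QC89gp90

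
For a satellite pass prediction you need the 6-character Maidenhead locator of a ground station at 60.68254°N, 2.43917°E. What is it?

Offset from 180°W / 90°S: lon 182.4392°, lat 150.6825°.
Field: lon ⌊182.4392/20⌋ = 9 → J; lat ⌊150.6825/10⌋ = 15 → P.
Square: lon ⌊2.4392/2⌋ = 1; lat ⌊0.6825/1⌋ = 0.
Subsquare: lon ⌊0.4392/0.0833333⌋ = 5 → f; lat ⌊0.6825/0.0416667⌋ = 16 → q.

JP10fq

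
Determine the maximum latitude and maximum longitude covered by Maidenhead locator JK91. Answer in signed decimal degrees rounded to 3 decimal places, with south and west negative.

12.000, 20.000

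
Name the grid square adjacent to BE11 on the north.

BE12

Latitude square 1; +1 → 2.
The longitude characters are unchanged.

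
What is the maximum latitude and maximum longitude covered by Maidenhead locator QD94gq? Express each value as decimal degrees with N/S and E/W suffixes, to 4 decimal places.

55.2917° S, 158.5833° E

Field Q=16, D=3: +16·20° lon, +3·10° lat → SW at lon 140°, lat -60°.
Square 9, 4: +9·2° lon, +4·1° lat → SW at lon 158°, lat -56°.
Subsquare g=6, q=16: +6·0.0833333° lon, +16·0.0416667° lat → SW at lon 158.5°, lat -55.3333°.
Cell spans 0.0833333° lon × 0.0416667° lat. NE corner is SW corner plus one full cell.
latitude 55.2917° S, longitude 158.5833° E.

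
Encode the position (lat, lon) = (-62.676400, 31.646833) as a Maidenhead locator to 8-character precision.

KC57th77

Shift to the Maidenhead origin (180°W, 90°S): lon 211.64683, lat 27.32360.
Field: 211.64683/20 → 10 → K, 27.32360/10 → 2 → C; chars KC.
Square: 11.64683/2 → 5, 7.32360/1 → 7; chars 57.
Subsquare: 1.64683/0.0833333 → 19 → t, 0.32360/0.0416667 → 7 → h; chars th.
Extended square: 0.06350/0.00833333 → 7, 0.03193/0.00416667 → 7; chars 77.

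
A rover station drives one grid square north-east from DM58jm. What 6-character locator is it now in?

Longitude subsquare j = 9; +1 → 10 = k.
Latitude subsquare m = 12; +1 → 13 = n.

DM58kn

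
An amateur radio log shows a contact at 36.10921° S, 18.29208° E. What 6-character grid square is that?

JF93dv

Offset from 180°W / 90°S: lon 198.2921°, lat 53.8908°.
Field: 198.2921/20 → 9 → J, 53.8908/10 → 5 → F; chars JF.
Square: 18.2921/2 → 9, 3.8908/1 → 3; chars 93.
Subsquare: 0.2921/0.0833333 → 3 → d, 0.8908/0.0416667 → 21 → v; chars dv.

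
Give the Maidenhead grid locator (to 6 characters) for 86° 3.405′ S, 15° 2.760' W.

Shift to the Maidenhead origin (180°W, 90°S): lon 164.9540, lat 3.9433.
Field: 164.9540/20 → 8 → I, 3.9433/10 → 0 → A; chars IA.
Square: 4.9540/2 → 2, 3.9433/1 → 3; chars 23.
Subsquare: 0.9540/0.0833333 → 11 → l, 0.9433/0.0416667 → 22 → w; chars lw.

IA23lw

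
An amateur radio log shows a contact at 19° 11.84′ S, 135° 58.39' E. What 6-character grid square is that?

PH70xt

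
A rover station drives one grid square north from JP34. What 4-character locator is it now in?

JP35

Latitude square 4; +1 → 5.
The longitude characters are unchanged.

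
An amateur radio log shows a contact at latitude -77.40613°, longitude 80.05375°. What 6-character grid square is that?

NB02ao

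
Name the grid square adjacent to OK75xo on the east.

OK85ao

Longitude subsquare x = 23; +1 → 24, wraps to 0 = a, carry into square.
Longitude square 7; +1 → 8.
The latitude characters are unchanged.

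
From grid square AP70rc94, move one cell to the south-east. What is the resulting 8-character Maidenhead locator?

AP70sc03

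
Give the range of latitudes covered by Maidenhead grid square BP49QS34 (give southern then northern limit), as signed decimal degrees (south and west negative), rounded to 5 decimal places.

69.76667, 69.77083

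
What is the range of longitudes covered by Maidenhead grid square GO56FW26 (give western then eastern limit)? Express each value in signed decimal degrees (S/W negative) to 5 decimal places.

Field G=6, O=14: +6·20° lon, +14·10° lat → SW at lon -60°, lat 50°.
Square 5, 6: +5·2° lon, +6·1° lat → SW at lon -50°, lat 56°.
Subsquare f=5, w=22: +5·0.0833333° lon, +22·0.0416667° lat → SW at lon -49.5833°, lat 56.9167°.
Extended square 2, 6: +2·0.00833333° lon, +6·0.00416667° lat → SW at lon -49.5667°, lat 56.9417°.
Cell spans 0.00833333° lon × 0.00416667° lat.
west -49.56667, east -49.55833.

-49.56667, -49.55833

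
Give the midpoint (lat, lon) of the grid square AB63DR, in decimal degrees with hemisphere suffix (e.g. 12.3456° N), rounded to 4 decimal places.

76.2708° S, 167.7083° W

Field A=0, B=1: +0·20° lon, +1·10° lat → SW at lon -180°, lat -80°.
Square 6, 3: +6·2° lon, +3·1° lat → SW at lon -168°, lat -77°.
Subsquare d=3, r=17: +3·0.0833333° lon, +17·0.0416667° lat → SW at lon -167.75°, lat -76.2917°.
Cell spans 0.0833333° lon × 0.0416667° lat. Centre is SW corner plus half of each.
latitude 76.2708° S, longitude 167.7083° W.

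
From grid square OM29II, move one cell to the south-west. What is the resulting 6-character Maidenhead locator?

OM29hh

Longitude subsquare i = 8; −1 → 7 = h.
Latitude subsquare i = 8; −1 → 7 = h.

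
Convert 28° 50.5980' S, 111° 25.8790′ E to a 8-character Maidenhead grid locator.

Add 180° to longitude and 90° to latitude: 291.43132, 61.15670.
Field (20°×10°, letters A–R): 291.43132/20 → 14 → O, 61.15670/10 → 6 → G; chars OG.
Square (2°×1°, digits 0–9): 11.43132/2 → 5, 1.15670/1 → 1; chars 51.
Subsquare (5′×2.5′, letters a–x): 1.43132/0.0833333 → 17 → r, 0.15670/0.0416667 → 3 → d; chars rd.
Extended square (30″×15″, digits 0–9): 0.01465/0.00833333 → 1, 0.03170/0.00416667 → 7; chars 17.

OG51rd17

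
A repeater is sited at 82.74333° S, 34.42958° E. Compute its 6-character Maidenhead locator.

KA77fg

Add 180° to longitude and 90° to latitude: 214.4296, 7.2567.
Field: 214.4296/20 → 10 → K, 7.2567/10 → 0 → A; chars KA.
Square: 14.4296/2 → 7, 7.2567/1 → 7; chars 77.
Subsquare: 0.4296/0.0833333 → 5 → f, 0.2567/0.0416667 → 6 → g; chars fg.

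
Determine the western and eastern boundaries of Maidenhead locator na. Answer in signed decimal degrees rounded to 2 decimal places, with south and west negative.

80.00, 100.00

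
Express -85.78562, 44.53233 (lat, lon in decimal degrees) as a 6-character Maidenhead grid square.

LA24gf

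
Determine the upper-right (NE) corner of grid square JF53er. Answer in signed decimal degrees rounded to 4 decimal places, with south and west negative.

Field J=9, F=5: +9·20° lon, +5·10° lat → SW at lon 0°, lat -40°.
Square 5, 3: +5·2° lon, +3·1° lat → SW at lon 10°, lat -37°.
Subsquare e=4, r=17: +4·0.0833333° lon, +17·0.0416667° lat → SW at lon 10.3333°, lat -36.2917°.
Cell spans 0.0833333° lon × 0.0416667° lat. NE corner is SW corner plus one full cell.
latitude -36.2500, longitude 10.4167.

-36.2500, 10.4167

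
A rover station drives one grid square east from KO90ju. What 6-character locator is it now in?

KO90ku

Longitude subsquare j = 9; +1 → 10 = k.
The latitude characters are unchanged.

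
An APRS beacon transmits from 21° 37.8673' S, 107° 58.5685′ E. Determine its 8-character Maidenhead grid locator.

Shift to the Maidenhead origin (180°W, 90°S): lon 287.97614, lat 68.36888.
Field: lon ⌊287.97614/20⌋ = 14 → O; lat ⌊68.36888/10⌋ = 6 → G.
Square: lon ⌊7.97614/2⌋ = 3; lat ⌊8.36888/1⌋ = 8.
Subsquare: lon ⌊1.97614/0.0833333⌋ = 23 → x; lat ⌊0.36888/0.0416667⌋ = 8 → i.
Extended square: lon ⌊0.05947/0.00833333⌋ = 7; lat ⌊0.03554/0.00416667⌋ = 8.

OG38xi78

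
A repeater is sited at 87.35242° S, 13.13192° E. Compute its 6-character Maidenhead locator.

JA62np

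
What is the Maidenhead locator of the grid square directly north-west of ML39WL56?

Longitude extended square 5; −1 → 4.
Latitude extended square 6; +1 → 7.

ML39wl47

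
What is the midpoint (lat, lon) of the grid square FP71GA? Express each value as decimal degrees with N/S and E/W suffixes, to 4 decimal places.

61.0208° N, 65.4583° W

Field F=5, P=15: +5·20° lon, +15·10° lat → SW at lon -80°, lat 60°.
Square 7, 1: +7·2° lon, +1·1° lat → SW at lon -66°, lat 61°.
Subsquare g=6, a=0: +6·0.0833333° lon, +0·0.0416667° lat → SW at lon -65.5°, lat 61°.
Cell spans 0.0833333° lon × 0.0416667° lat. Centre is SW corner plus half of each.
latitude 61.0208° N, longitude 65.4583° W.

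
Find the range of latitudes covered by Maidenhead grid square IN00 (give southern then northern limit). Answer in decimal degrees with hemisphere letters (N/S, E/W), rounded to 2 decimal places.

40.00° N, 41.00° N

Field I=8, N=13: +8·20° lon, +13·10° lat → SW at lon -20°, lat 40°.
Square 0, 0: +0·2° lon, +0·1° lat → SW at lon -20°, lat 40°.
Cell spans 2° lon × 1° lat.
south 40.00° N, north 41.00° N.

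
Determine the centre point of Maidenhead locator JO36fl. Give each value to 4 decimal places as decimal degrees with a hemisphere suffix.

Field J=9, O=14: +9·20° lon, +14·10° lat → SW at lon 0°, lat 50°.
Square 3, 6: +3·2° lon, +6·1° lat → SW at lon 6°, lat 56°.
Subsquare f=5, l=11: +5·0.0833333° lon, +11·0.0416667° lat → SW at lon 6.41667°, lat 56.4583°.
Cell spans 0.0833333° lon × 0.0416667° lat. Centre is SW corner plus half of each.
latitude 56.4792° N, longitude 6.4583° E.

56.4792° N, 6.4583° E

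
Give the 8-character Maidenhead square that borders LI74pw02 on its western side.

LI74ow92

Longitude extended square 0; −1 → -1, wraps to 9, carry into subsquare.
Longitude subsquare p = 15; −1 → 14 = o.
The latitude characters are unchanged.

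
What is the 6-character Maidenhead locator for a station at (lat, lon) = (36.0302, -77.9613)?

FM16aa

Shift to the Maidenhead origin (180°W, 90°S): lon 102.0387, lat 126.0302.
Field: lon ⌊102.0387/20⌋ = 5 → F; lat ⌊126.0302/10⌋ = 12 → M.
Square: lon ⌊2.0387/2⌋ = 1; lat ⌊6.0302/1⌋ = 6.
Subsquare: lon ⌊0.0387/0.0833333⌋ = 0 → a; lat ⌊0.0302/0.0416667⌋ = 0 → a.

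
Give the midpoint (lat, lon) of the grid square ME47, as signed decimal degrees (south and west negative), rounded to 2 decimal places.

Field M=12, E=4: +12·20° lon, +4·10° lat → SW at lon 60°, lat -50°.
Square 4, 7: +4·2° lon, +7·1° lat → SW at lon 68°, lat -43°.
Cell spans 2° lon × 1° lat. Centre is SW corner plus half of each.
latitude -42.50, longitude 69.00.

-42.50, 69.00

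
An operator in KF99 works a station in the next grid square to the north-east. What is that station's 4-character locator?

LG00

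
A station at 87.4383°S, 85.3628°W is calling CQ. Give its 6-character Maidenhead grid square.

EA72hn

Shift to the Maidenhead origin (180°W, 90°S): lon 94.6372, lat 2.5617.
Field: lon ⌊94.6372/20⌋ = 4 → E; lat ⌊2.5617/10⌋ = 0 → A.
Square: lon ⌊14.6372/2⌋ = 7; lat ⌊2.5617/1⌋ = 2.
Subsquare: lon ⌊0.6372/0.0833333⌋ = 7 → h; lat ⌊0.5617/0.0416667⌋ = 13 → n.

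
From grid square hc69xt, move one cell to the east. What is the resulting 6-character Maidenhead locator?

HC79at

Longitude subsquare x = 23; +1 → 24, wraps to 0 = a, carry into square.
Longitude square 6; +1 → 7.
The latitude characters are unchanged.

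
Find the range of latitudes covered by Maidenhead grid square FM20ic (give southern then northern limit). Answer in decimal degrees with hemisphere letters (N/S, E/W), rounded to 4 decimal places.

30.0833° N, 30.1250° N

Field F=5, M=12: +5·20° lon, +12·10° lat → SW at lon -80°, lat 30°.
Square 2, 0: +2·2° lon, +0·1° lat → SW at lon -76°, lat 30°.
Subsquare i=8, c=2: +8·0.0833333° lon, +2·0.0416667° lat → SW at lon -75.3333°, lat 30.0833°.
Cell spans 0.0833333° lon × 0.0416667° lat.
south 30.0833° N, north 30.1250° N.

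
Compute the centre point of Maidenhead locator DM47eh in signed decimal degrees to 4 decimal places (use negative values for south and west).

37.3125, -111.6250

Field D=3, M=12: +3·20° lon, +12·10° lat → SW at lon -120°, lat 30°.
Square 4, 7: +4·2° lon, +7·1° lat → SW at lon -112°, lat 37°.
Subsquare e=4, h=7: +4·0.0833333° lon, +7·0.0416667° lat → SW at lon -111.667°, lat 37.2917°.
Cell spans 0.0833333° lon × 0.0416667° lat. Centre is SW corner plus half of each.
latitude 37.3125, longitude -111.6250.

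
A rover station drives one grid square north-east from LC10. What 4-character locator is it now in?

LC21

Longitude square 1; +1 → 2.
Latitude square 0; +1 → 1.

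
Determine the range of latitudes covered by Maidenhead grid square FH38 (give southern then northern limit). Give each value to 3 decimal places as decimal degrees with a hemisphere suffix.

Field F=5, H=7: +5·20° lon, +7·10° lat → SW at lon -80°, lat -20°.
Square 3, 8: +3·2° lon, +8·1° lat → SW at lon -74°, lat -12°.
Cell spans 2° lon × 1° lat.
south 12.000° S, north 11.000° S.

12.000° S, 11.000° S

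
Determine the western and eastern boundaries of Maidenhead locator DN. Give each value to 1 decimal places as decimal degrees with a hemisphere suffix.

Field D=3, N=13: +3·20° lon, +13·10° lat → SW at lon -120°, lat 40°.
Cell spans 20° lon × 10° lat.
west 120.0° W, east 100.0° W.

120.0° W, 100.0° W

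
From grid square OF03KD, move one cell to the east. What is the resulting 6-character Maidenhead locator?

Longitude subsquare k = 10; +1 → 11 = l.
The latitude characters are unchanged.

OF03ld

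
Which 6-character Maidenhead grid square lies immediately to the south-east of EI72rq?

EI72sp

Longitude subsquare r = 17; +1 → 18 = s.
Latitude subsquare q = 16; −1 → 15 = p.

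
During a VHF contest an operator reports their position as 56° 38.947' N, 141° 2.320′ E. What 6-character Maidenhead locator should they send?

QO06mp

Add 180° to longitude and 90° to latitude: 321.0387, 146.6491.
Field (20°×10°, letters A–R): lon ⌊321.0387/20⌋ = 16 → Q; lat ⌊146.6491/10⌋ = 14 → O.
Square (2°×1°, digits 0–9): lon ⌊1.0387/2⌋ = 0; lat ⌊6.6491/1⌋ = 6.
Subsquare (5′×2.5′, letters a–x): lon ⌊1.0387/0.0833333⌋ = 12 → m; lat ⌊0.6491/0.0416667⌋ = 15 → p.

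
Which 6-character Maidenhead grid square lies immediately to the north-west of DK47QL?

DK47pm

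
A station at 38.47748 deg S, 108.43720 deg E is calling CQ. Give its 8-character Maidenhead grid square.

OF41fm25

Offset from 180°W / 90°S: lon 288.43720°, lat 51.52252°.
Field: lon ⌊288.43720/20⌋ = 14 → O; lat ⌊51.52252/10⌋ = 5 → F.
Square: lon ⌊8.43720/2⌋ = 4; lat ⌊1.52252/1⌋ = 1.
Subsquare: lon ⌊0.43720/0.0833333⌋ = 5 → f; lat ⌊0.52252/0.0416667⌋ = 12 → m.
Extended square: lon ⌊0.02053/0.00833333⌋ = 2; lat ⌊0.02252/0.00416667⌋ = 5.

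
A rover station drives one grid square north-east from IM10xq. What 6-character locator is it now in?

Longitude subsquare x = 23; +1 → 24, wraps to 0 = a, carry into square.
Longitude square 1; +1 → 2.
Latitude subsquare q = 16; +1 → 17 = r.

IM20ar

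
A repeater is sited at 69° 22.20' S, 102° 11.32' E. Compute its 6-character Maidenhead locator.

OC10cp

Add 180° to longitude and 90° to latitude: 282.1887, 20.6300.
Field (20°×10°, letters A–R): lon ⌊282.1887/20⌋ = 14 → O; lat ⌊20.6300/10⌋ = 2 → C.
Square (2°×1°, digits 0–9): lon ⌊2.1887/2⌋ = 1; lat ⌊0.6300/1⌋ = 0.
Subsquare (5′×2.5′, letters a–x): lon ⌊0.1887/0.0833333⌋ = 2 → c; lat ⌊0.6300/0.0416667⌋ = 15 → p.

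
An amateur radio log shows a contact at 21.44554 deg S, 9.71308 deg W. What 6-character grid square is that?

IG58dn

Add 180° to longitude and 90° to latitude: 170.2869, 68.5545.
Field (20°×10°, letters A–R): lon ⌊170.2869/20⌋ = 8 → I; lat ⌊68.5545/10⌋ = 6 → G.
Square (2°×1°, digits 0–9): lon ⌊10.2869/2⌋ = 5; lat ⌊8.5545/1⌋ = 8.
Subsquare (5′×2.5′, letters a–x): lon ⌊0.2869/0.0833333⌋ = 3 → d; lat ⌊0.5545/0.0416667⌋ = 13 → n.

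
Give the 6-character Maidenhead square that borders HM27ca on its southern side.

HM26cx

Latitude subsquare a = 0; −1 → -1, wraps to 23 = x, carry into square.
Latitude square 7; −1 → 6.
The longitude characters are unchanged.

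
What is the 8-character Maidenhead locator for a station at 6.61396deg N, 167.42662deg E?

Shift to the Maidenhead origin (180°W, 90°S): lon 347.42662, lat 96.61396.
Field: 347.42662/20 → 17 → R, 96.61396/10 → 9 → J; chars RJ.
Square: 7.42662/2 → 3, 6.61396/1 → 6; chars 36.
Subsquare: 1.42662/0.0833333 → 17 → r, 0.61396/0.0416667 → 14 → o; chars ro.
Extended square: 0.00995/0.00833333 → 1, 0.03063/0.00416667 → 7; chars 17.

RJ36ro17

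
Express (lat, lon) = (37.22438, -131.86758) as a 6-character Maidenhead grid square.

CM47bf

Shift to the Maidenhead origin (180°W, 90°S): lon 48.1324, lat 127.2244.
Field (20°×10°, letters A–R): 48.1324/20 → 2 → C, 127.2244/10 → 12 → M; chars CM.
Square (2°×1°, digits 0–9): 8.1324/2 → 4, 7.2244/1 → 7; chars 47.
Subsquare (5′×2.5′, letters a–x): 0.1324/0.0833333 → 1 → b, 0.2244/0.0416667 → 5 → f; chars bf.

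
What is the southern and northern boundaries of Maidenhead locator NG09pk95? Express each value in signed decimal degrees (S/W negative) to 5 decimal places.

-20.56250, -20.55833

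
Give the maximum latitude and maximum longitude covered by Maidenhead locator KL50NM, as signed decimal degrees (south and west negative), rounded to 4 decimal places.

20.5417, 31.1667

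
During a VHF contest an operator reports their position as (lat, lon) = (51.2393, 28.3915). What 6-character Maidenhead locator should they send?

Offset from 180°W / 90°S: lon 208.3915°, lat 141.2393°.
Field (20°×10°, letters A–R): lon ⌊208.3915/20⌋ = 10 → K; lat ⌊141.2393/10⌋ = 14 → O.
Square (2°×1°, digits 0–9): lon ⌊8.3915/2⌋ = 4; lat ⌊1.2393/1⌋ = 1.
Subsquare (5′×2.5′, letters a–x): lon ⌊0.3915/0.0833333⌋ = 4 → e; lat ⌊0.2393/0.0416667⌋ = 5 → f.

KO41ef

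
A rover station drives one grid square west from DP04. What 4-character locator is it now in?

Longitude square 0; −1 → -1, wraps to 9, carry into field.
Longitude field D = 3; −1 → 2 = C.
The latitude characters are unchanged.

CP94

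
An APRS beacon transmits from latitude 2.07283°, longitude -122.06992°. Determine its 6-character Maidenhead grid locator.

CJ82xb

Add 180° to longitude and 90° to latitude: 57.9301, 92.0728.
Field: 57.9301/20 → 2 → C, 92.0728/10 → 9 → J; chars CJ.
Square: 17.9301/2 → 8, 2.0728/1 → 2; chars 82.
Subsquare: 1.9301/0.0833333 → 23 → x, 0.0728/0.0416667 → 1 → b; chars xb.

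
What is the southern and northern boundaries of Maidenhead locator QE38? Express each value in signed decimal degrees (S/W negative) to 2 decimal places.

-42.00, -41.00

Field Q=16, E=4: +16·20° lon, +4·10° lat → SW at lon 140°, lat -50°.
Square 3, 8: +3·2° lon, +8·1° lat → SW at lon 146°, lat -42°.
Cell spans 2° lon × 1° lat.
south -42.00, north -41.00.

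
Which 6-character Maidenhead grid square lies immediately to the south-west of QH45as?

Longitude subsquare a = 0; −1 → -1, wraps to 23 = x, carry into square.
Longitude square 4; −1 → 3.
Latitude subsquare s = 18; −1 → 17 = r.

QH35xr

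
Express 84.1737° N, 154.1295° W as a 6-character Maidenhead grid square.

BR24we

Offset from 180°W / 90°S: lon 25.8705°, lat 174.1737°.
Field: lon ⌊25.8705/20⌋ = 1 → B; lat ⌊174.1737/10⌋ = 17 → R.
Square: lon ⌊5.8705/2⌋ = 2; lat ⌊4.1737/1⌋ = 4.
Subsquare: lon ⌊1.8705/0.0833333⌋ = 22 → w; lat ⌊0.1737/0.0416667⌋ = 4 → e.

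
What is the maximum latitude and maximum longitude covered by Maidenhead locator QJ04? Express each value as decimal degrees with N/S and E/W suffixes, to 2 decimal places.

Field Q=16, J=9: +16·20° lon, +9·10° lat → SW at lon 140°, lat 0°.
Square 0, 4: +0·2° lon, +4·1° lat → SW at lon 140°, lat 4°.
Cell spans 2° lon × 1° lat. NE corner is SW corner plus one full cell.
latitude 5.00° N, longitude 142.00° E.

5.00° N, 142.00° E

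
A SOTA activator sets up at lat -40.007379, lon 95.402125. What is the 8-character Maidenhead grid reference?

NE79qx88

Offset from 180°W / 90°S: lon 275.40213°, lat 49.99262°.
Field: lon ⌊275.40213/20⌋ = 13 → N; lat ⌊49.99262/10⌋ = 4 → E.
Square: lon ⌊15.40213/2⌋ = 7; lat ⌊9.99262/1⌋ = 9.
Subsquare: lon ⌊1.40213/0.0833333⌋ = 16 → q; lat ⌊0.99262/0.0416667⌋ = 23 → x.
Extended square: lon ⌊0.06879/0.00833333⌋ = 8; lat ⌊0.03429/0.00416667⌋ = 8.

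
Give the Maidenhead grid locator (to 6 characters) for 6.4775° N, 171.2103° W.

Offset from 180°W / 90°S: lon 8.7897°, lat 96.4775°.
Field (20°×10°, letters A–R): 8.7897/20 → 0 → A, 96.4775/10 → 9 → J; chars AJ.
Square (2°×1°, digits 0–9): 8.7897/2 → 4, 6.4775/1 → 6; chars 46.
Subsquare (5′×2.5′, letters a–x): 0.7897/0.0833333 → 9 → j, 0.4775/0.0416667 → 11 → l; chars jl.

AJ46jl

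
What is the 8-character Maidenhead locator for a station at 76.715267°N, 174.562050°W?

Add 180° to longitude and 90° to latitude: 5.43795, 166.71527.
Field: lon ⌊5.43795/20⌋ = 0 → A; lat ⌊166.71527/10⌋ = 16 → Q.
Square: lon ⌊5.43795/2⌋ = 2; lat ⌊6.71527/1⌋ = 6.
Subsquare: lon ⌊1.43795/0.0833333⌋ = 17 → r; lat ⌊0.71527/0.0416667⌋ = 17 → r.
Extended square: lon ⌊0.02128/0.00833333⌋ = 2; lat ⌊0.00693/0.00416667⌋ = 1.

AQ26rr21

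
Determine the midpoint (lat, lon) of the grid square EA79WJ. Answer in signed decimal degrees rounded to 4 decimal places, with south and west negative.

-80.6042, -84.1250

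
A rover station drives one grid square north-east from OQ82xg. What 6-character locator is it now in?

Longitude subsquare x = 23; +1 → 24, wraps to 0 = a, carry into square.
Longitude square 8; +1 → 9.
Latitude subsquare g = 6; +1 → 7 = h.

OQ92ah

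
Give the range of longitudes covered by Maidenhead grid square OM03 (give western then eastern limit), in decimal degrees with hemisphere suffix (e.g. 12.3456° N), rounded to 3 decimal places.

100.000° E, 102.000° E

Field O=14, M=12: +14·20° lon, +12·10° lat → SW at lon 100°, lat 30°.
Square 0, 3: +0·2° lon, +3·1° lat → SW at lon 100°, lat 33°.
Cell spans 2° lon × 1° lat.
west 100.000° E, east 102.000° E.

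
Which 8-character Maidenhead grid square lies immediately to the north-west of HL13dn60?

HL13dn51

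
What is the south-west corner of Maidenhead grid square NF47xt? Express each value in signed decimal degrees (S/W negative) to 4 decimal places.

-32.2083, 89.9167

Field N=13, F=5: +13·20° lon, +5·10° lat → SW at lon 80°, lat -40°.
Square 4, 7: +4·2° lon, +7·1° lat → SW at lon 88°, lat -33°.
Subsquare x=23, t=19: +23·0.0833333° lon, +19·0.0416667° lat → SW at lon 89.9167°, lat -32.2083°.
latitude -32.2083, longitude 89.9167.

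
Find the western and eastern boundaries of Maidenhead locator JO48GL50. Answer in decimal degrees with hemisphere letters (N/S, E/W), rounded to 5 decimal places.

Field J=9, O=14: +9·20° lon, +14·10° lat → SW at lon 0°, lat 50°.
Square 4, 8: +4·2° lon, +8·1° lat → SW at lon 8°, lat 58°.
Subsquare g=6, l=11: +6·0.0833333° lon, +11·0.0416667° lat → SW at lon 8.5°, lat 58.4583°.
Extended square 5, 0: +5·0.00833333° lon, +0·0.00416667° lat → SW at lon 8.54167°, lat 58.4583°.
Cell spans 0.00833333° lon × 0.00416667° lat.
west 8.54167° E, east 8.55000° E.

8.54167° E, 8.55000° E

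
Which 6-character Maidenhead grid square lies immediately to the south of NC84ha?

Latitude subsquare a = 0; −1 → -1, wraps to 23 = x, carry into square.
Latitude square 4; −1 → 3.
The longitude characters are unchanged.

NC83hx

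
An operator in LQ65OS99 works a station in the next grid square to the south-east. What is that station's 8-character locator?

LQ65ps08

Longitude extended square 9; +1 → 10, wraps to 0, carry into subsquare.
Longitude subsquare o = 14; +1 → 15 = p.
Latitude extended square 9; −1 → 8.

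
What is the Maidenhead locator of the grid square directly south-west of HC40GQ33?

HC40gq22

Longitude extended square 3; −1 → 2.
Latitude extended square 3; −1 → 2.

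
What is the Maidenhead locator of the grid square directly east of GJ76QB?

GJ76rb

Longitude subsquare q = 16; +1 → 17 = r.
The latitude characters are unchanged.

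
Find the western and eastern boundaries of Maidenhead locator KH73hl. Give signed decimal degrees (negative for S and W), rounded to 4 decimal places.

34.5833, 34.6667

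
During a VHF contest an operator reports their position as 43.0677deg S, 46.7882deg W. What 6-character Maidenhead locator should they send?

GE66ow

Add 180° to longitude and 90° to latitude: 133.2118, 46.9323.
Field: 133.2118/20 → 6 → G, 46.9323/10 → 4 → E; chars GE.
Square: 13.2118/2 → 6, 6.9323/1 → 6; chars 66.
Subsquare: 1.2118/0.0833333 → 14 → o, 0.9323/0.0416667 → 22 → w; chars ow.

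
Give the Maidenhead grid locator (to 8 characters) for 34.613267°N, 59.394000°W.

Offset from 180°W / 90°S: lon 120.60600°, lat 124.61327°.
Field: 120.60600/20 → 6 → G, 124.61327/10 → 12 → M; chars GM.
Square: 0.60600/2 → 0, 4.61327/1 → 4; chars 04.
Subsquare: 0.60600/0.0833333 → 7 → h, 0.61327/0.0416667 → 14 → o; chars ho.
Extended square: 0.02267/0.00833333 → 2, 0.02993/0.00416667 → 7; chars 27.

GM04ho27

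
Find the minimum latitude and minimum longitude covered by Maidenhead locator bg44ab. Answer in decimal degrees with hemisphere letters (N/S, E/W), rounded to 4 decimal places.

Field B=1, G=6: +1·20° lon, +6·10° lat → SW at lon -160°, lat -30°.
Square 4, 4: +4·2° lon, +4·1° lat → SW at lon -152°, lat -26°.
Subsquare a=0, b=1: +0·0.0833333° lon, +1·0.0416667° lat → SW at lon -152°, lat -25.9583°.
latitude 25.9583° S, longitude 152.0000° W.

25.9583° S, 152.0000° W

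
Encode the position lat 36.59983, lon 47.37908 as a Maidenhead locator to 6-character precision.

Offset from 180°W / 90°S: lon 227.3791°, lat 126.5998°.
Field (20°×10°, letters A–R): lon ⌊227.3791/20⌋ = 11 → L; lat ⌊126.5998/10⌋ = 12 → M.
Square (2°×1°, digits 0–9): lon ⌊7.3791/2⌋ = 3; lat ⌊6.5998/1⌋ = 6.
Subsquare (5′×2.5′, letters a–x): lon ⌊1.3791/0.0833333⌋ = 16 → q; lat ⌊0.5998/0.0416667⌋ = 14 → o.

LM36qo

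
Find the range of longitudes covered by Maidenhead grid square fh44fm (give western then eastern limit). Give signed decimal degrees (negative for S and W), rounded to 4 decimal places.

-71.5833, -71.5000

Field F=5, H=7: +5·20° lon, +7·10° lat → SW at lon -80°, lat -20°.
Square 4, 4: +4·2° lon, +4·1° lat → SW at lon -72°, lat -16°.
Subsquare f=5, m=12: +5·0.0833333° lon, +12·0.0416667° lat → SW at lon -71.5833°, lat -15.5°.
Cell spans 0.0833333° lon × 0.0416667° lat.
west -71.5833, east -71.5000.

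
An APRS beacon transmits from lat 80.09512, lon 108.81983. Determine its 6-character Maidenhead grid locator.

Add 180° to longitude and 90° to latitude: 288.8198, 170.0951.
Field (20°×10°, letters A–R): lon ⌊288.8198/20⌋ = 14 → O; lat ⌊170.0951/10⌋ = 17 → R.
Square (2°×1°, digits 0–9): lon ⌊8.8198/2⌋ = 4; lat ⌊0.0951/1⌋ = 0.
Subsquare (5′×2.5′, letters a–x): lon ⌊0.8198/0.0833333⌋ = 9 → j; lat ⌊0.0951/0.0416667⌋ = 2 → c.

OR40jc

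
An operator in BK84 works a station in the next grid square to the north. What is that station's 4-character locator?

Latitude square 4; +1 → 5.
The longitude characters are unchanged.

BK85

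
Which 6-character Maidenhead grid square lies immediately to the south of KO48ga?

KO47gx

Latitude subsquare a = 0; −1 → -1, wraps to 23 = x, carry into square.
Latitude square 8; −1 → 7.
The longitude characters are unchanged.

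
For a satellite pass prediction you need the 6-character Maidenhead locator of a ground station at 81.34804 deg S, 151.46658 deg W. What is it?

BA48gp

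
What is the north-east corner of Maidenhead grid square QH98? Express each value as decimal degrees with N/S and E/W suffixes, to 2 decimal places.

11.00° S, 160.00° E

Field Q=16, H=7: +16·20° lon, +7·10° lat → SW at lon 140°, lat -20°.
Square 9, 8: +9·2° lon, +8·1° lat → SW at lon 158°, lat -12°.
Cell spans 2° lon × 1° lat. NE corner is SW corner plus one full cell.
latitude 11.00° S, longitude 160.00° E.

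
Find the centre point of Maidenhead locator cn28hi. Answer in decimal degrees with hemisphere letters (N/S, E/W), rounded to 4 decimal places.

48.3542° N, 135.3750° W

Field C=2, N=13: +2·20° lon, +13·10° lat → SW at lon -140°, lat 40°.
Square 2, 8: +2·2° lon, +8·1° lat → SW at lon -136°, lat 48°.
Subsquare h=7, i=8: +7·0.0833333° lon, +8·0.0416667° lat → SW at lon -135.417°, lat 48.3333°.
Cell spans 0.0833333° lon × 0.0416667° lat. Centre is SW corner plus half of each.
latitude 48.3542° N, longitude 135.3750° W.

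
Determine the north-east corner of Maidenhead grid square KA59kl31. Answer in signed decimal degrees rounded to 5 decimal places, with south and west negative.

Field K=10, A=0: +10·20° lon, +0·10° lat → SW at lon 20°, lat -90°.
Square 5, 9: +5·2° lon, +9·1° lat → SW at lon 30°, lat -81°.
Subsquare k=10, l=11: +10·0.0833333° lon, +11·0.0416667° lat → SW at lon 30.8333°, lat -80.5417°.
Extended square 3, 1: +3·0.00833333° lon, +1·0.00416667° lat → SW at lon 30.8583°, lat -80.5375°.
Cell spans 0.00833333° lon × 0.00416667° lat. NE corner is SW corner plus one full cell.
latitude -80.53333, longitude 30.86667.

-80.53333, 30.86667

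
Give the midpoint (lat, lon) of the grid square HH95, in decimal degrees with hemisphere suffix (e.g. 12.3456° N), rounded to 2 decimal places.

Field H=7, H=7: +7·20° lon, +7·10° lat → SW at lon -40°, lat -20°.
Square 9, 5: +9·2° lon, +5·1° lat → SW at lon -22°, lat -15°.
Cell spans 2° lon × 1° lat. Centre is SW corner plus half of each.
latitude 14.50° S, longitude 21.00° W.

14.50° S, 21.00° W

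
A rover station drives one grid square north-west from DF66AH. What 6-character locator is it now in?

DF56xi

Longitude subsquare a = 0; −1 → -1, wraps to 23 = x, carry into square.
Longitude square 6; −1 → 5.
Latitude subsquare h = 7; +1 → 8 = i.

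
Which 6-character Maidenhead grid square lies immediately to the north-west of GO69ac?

GO59xd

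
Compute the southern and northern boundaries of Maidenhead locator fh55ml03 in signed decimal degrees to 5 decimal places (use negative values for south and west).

-14.52917, -14.52500

Field F=5, H=7: +5·20° lon, +7·10° lat → SW at lon -80°, lat -20°.
Square 5, 5: +5·2° lon, +5·1° lat → SW at lon -70°, lat -15°.
Subsquare m=12, l=11: +12·0.0833333° lon, +11·0.0416667° lat → SW at lon -69°, lat -14.5417°.
Extended square 0, 3: +0·0.00833333° lon, +3·0.00416667° lat → SW at lon -69°, lat -14.5292°.
Cell spans 0.00833333° lon × 0.00416667° lat.
south -14.52917, north -14.52500.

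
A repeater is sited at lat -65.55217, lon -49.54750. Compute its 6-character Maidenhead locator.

GC54fk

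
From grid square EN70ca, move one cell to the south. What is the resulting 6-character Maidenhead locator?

Latitude subsquare a = 0; −1 → -1, wraps to 23 = x, carry into square.
Latitude square 0; −1 → -1, wraps to 9, carry into field.
Latitude field N = 13; −1 → 12 = M.
The longitude characters are unchanged.

EM79cx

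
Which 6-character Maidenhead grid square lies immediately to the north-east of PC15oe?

Longitude subsquare o = 14; +1 → 15 = p.
Latitude subsquare e = 4; +1 → 5 = f.

PC15pf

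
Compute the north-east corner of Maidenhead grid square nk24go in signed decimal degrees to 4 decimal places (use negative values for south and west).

14.6250, 84.5833

Field N=13, K=10: +13·20° lon, +10·10° lat → SW at lon 80°, lat 10°.
Square 2, 4: +2·2° lon, +4·1° lat → SW at lon 84°, lat 14°.
Subsquare g=6, o=14: +6·0.0833333° lon, +14·0.0416667° lat → SW at lon 84.5°, lat 14.5833°.
Cell spans 0.0833333° lon × 0.0416667° lat. NE corner is SW corner plus one full cell.
latitude 14.6250, longitude 84.5833.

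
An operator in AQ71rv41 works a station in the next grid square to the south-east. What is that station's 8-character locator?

AQ71rv50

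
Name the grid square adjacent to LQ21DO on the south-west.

LQ21cn

Longitude subsquare d = 3; −1 → 2 = c.
Latitude subsquare o = 14; −1 → 13 = n.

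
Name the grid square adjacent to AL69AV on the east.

Longitude subsquare a = 0; +1 → 1 = b.
The latitude characters are unchanged.

AL69bv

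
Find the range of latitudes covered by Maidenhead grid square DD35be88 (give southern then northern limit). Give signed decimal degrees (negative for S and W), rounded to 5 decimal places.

Field D=3, D=3: +3·20° lon, +3·10° lat → SW at lon -120°, lat -60°.
Square 3, 5: +3·2° lon, +5·1° lat → SW at lon -114°, lat -55°.
Subsquare b=1, e=4: +1·0.0833333° lon, +4·0.0416667° lat → SW at lon -113.917°, lat -54.8333°.
Extended square 8, 8: +8·0.00833333° lon, +8·0.00416667° lat → SW at lon -113.85°, lat -54.8°.
Cell spans 0.00833333° lon × 0.00416667° lat.
south -54.80000, north -54.79583.

-54.80000, -54.79583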